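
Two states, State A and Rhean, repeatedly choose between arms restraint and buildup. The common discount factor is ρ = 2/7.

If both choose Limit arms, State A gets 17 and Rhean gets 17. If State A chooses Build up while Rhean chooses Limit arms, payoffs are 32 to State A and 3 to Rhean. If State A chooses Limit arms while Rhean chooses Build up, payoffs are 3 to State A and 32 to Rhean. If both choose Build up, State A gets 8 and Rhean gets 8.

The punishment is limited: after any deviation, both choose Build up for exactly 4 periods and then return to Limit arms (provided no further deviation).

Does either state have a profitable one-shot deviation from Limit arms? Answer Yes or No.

IC: ρ+…+ρ^4 ≥ (32−17)/(17−8) = 5/3.
At ρ = 2/7: partial sum = 0.3973 < 1.6667. Cooperation not sustainable.

Yes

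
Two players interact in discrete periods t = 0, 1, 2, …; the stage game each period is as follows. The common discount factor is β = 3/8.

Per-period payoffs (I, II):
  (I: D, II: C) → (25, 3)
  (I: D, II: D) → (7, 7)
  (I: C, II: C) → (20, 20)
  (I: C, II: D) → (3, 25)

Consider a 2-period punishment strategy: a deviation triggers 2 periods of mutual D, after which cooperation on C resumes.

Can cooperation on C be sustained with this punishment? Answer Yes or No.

Yes

A one-shot deviation gives 25 now, then 7 for 2 periods, then back to 20.
Gain from deviating: (25−20) today; loss: (20−7) in each of the next 2 periods.
No-deviation condition: (20−7)(β+…+β^2) ≥ 25−20, i.e. β+…+β^2 ≥ 5/13.
At β = 3/8: β+…+β^2 = 0.5156 ≥ 0.3846.
So cooperation is sustainable.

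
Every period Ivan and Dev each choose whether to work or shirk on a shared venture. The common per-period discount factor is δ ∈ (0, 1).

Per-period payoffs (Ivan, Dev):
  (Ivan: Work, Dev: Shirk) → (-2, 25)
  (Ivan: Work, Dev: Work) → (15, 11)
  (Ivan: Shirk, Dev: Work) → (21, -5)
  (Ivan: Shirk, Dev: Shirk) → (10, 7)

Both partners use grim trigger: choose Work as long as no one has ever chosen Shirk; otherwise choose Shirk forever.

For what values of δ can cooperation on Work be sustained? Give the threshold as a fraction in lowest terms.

7/9

Ivan: cooperation gives 15 each period; deviation gives 21 once then 10 forever.
  15/(1−δ) ≥ 21 + 10δ/(1−δ) ⇒ δ ≥ 6/11.
Dev: cooperation gives 11 each period; deviation gives 25 once then 7 forever.
  δ ≥ 14/18 = 7/9.
Both must hold, so the binding constraint is Dev's: δ ≥ 7/9.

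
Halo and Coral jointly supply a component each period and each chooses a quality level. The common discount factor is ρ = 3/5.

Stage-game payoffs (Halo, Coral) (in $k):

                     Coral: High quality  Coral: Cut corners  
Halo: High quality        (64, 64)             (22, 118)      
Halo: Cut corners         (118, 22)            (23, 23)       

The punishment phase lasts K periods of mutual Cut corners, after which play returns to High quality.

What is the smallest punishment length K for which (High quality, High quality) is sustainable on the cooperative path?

Need Σ_{k=1}^{K} ρ^k ≥ (118−64)/(64−23) = 1.3171 at ρ = 3/5.
At K = 4 the sum is 1.3056 < 1.3171; at K = 5 it is 1.3834 ≥ 1.3171.
So the minimum punishment length is K = 5.

5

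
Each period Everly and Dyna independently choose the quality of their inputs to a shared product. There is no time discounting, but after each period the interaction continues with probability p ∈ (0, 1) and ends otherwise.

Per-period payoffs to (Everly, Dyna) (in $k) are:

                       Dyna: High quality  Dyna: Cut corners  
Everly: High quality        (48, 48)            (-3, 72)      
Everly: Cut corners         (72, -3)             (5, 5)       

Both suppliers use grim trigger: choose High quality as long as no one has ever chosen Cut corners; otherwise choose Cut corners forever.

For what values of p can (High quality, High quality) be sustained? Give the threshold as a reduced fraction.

24/67

Expected cooperation value is 48 + p·48 + p²·48 + … = 48/(1−p); deviation gives 72 + p·5/(1−p).
48 ≥ 72(1−p) + 5p ⇒ 67p ≥ 24 ⇒ p ≥ 24/67.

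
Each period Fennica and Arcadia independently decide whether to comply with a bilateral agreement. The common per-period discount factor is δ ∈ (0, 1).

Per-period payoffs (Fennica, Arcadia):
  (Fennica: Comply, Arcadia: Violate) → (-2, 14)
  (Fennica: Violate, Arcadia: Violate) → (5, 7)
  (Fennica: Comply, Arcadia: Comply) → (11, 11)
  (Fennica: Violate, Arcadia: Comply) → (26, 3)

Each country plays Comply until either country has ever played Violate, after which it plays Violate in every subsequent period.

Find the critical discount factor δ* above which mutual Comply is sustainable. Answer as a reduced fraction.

5/7

For Fennica: deviation gain 26−11 = 15, per-period punishment loss 11−5 = 6. IC gives δ ≥ 15/21 = 5/7.
For Arcadia: gain 3, loss 4 per period, so δ ≥ 3/7.
The tighter constraint is Fennica's, so cooperation needs δ ≥ 5/7.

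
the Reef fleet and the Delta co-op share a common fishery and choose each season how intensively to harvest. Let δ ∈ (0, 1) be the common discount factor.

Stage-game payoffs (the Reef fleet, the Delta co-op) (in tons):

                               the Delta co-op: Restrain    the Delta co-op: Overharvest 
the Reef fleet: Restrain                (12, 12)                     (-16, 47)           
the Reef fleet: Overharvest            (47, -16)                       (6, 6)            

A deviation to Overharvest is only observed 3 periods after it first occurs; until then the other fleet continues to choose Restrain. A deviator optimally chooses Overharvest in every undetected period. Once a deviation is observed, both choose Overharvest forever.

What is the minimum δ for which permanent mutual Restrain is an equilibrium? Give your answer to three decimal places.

0.949

A deviator earns 47 for 3 periods, then 6 forever; cooperating earns 12 forever. Multiplying the IC by (1−δ):
12 ≥ 47(1−δ^3) + 6δ^3, so 41·δ^3 ≥ 35 and δ^3 ≥ 35/41.
δ ≥ (35/41)^(1/3) ≈ 0.949.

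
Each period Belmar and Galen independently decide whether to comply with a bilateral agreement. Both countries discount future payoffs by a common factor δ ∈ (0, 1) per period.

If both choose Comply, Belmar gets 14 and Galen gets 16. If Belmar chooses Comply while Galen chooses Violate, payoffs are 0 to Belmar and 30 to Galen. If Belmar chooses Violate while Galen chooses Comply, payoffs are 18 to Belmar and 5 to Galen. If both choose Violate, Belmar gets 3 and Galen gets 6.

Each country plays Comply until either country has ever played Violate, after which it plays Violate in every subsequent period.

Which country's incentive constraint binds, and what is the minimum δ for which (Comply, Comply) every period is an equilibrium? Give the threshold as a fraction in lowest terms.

For Belmar: deviation gain 18−14 = 4, per-period punishment loss 14−3 = 11. IC gives δ ≥ 4/15.
For Galen: gain 14, loss 10 per period, so δ ≥ 14/24 = 7/12.
The tighter constraint is Galen's, so cooperation needs δ ≥ 7/12.

Galen; δ ≥ 7/12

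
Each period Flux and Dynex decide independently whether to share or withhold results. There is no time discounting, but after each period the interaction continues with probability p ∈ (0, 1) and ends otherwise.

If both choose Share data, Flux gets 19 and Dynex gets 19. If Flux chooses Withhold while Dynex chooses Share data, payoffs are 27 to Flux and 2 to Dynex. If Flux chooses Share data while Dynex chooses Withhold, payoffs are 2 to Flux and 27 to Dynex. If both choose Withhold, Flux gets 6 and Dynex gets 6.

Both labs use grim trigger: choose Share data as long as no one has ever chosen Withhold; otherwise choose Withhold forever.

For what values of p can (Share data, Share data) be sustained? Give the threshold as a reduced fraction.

Expected cooperation value is 19 + p·19 + p²·19 + … = 19/(1−p); deviation gives 27 + p·6/(1−p).
19 ≥ 27(1−p) + 6p ⇒ 21p ≥ 8 ⇒ p ≥ 8/21.

8/21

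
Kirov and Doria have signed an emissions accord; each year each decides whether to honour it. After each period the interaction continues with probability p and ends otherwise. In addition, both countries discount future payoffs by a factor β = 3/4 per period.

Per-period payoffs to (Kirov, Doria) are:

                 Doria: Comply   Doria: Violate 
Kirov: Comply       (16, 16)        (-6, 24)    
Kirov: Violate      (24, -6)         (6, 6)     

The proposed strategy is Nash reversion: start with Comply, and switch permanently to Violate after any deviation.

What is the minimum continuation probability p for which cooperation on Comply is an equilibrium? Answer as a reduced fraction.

With continuation probability p and discount β, the effective per-period discount factor is βp.
Grim-trigger IC: βp ≥ (24−16)/(24−6) = 4/9.
So p ≥ (4/9)/(3/4) = 16/27.

16/27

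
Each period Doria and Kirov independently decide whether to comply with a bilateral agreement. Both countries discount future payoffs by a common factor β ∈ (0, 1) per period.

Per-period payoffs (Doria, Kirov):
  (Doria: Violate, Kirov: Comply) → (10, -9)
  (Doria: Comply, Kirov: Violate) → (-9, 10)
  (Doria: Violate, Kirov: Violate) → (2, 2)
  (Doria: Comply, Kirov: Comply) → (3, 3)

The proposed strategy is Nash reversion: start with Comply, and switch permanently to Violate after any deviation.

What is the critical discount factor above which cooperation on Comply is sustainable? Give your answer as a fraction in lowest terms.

Cooperation forever yields 3 each period: 3/(1−β).
Deviating yields 10 once, then 2 forever: 10 + 2β/(1−β).
No profitable deviation requires 3/(1−β) ≥ 10 + 2β/(1−β).
Multiplying by (1−β): 3 ≥ 10(1−β) + 2β = 10 − 8β.
So 8β ≥ 7, i.e. β ≥ 7/8.

7/8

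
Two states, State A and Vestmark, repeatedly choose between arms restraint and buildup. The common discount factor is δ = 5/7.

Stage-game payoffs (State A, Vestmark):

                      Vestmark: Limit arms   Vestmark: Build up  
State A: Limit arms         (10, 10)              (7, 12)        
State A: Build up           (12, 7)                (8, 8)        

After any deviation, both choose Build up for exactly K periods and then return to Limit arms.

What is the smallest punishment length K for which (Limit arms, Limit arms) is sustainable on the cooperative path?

2

Need Σ_{k=1}^{K} δ^k ≥ (12−10)/(10−8) = 1.0000 at δ = 5/7.
At K = 1 the sum is 0.7143 < 1.0000; at K = 2 it is 1.2245 ≥ 1.0000.
So the minimum punishment length is K = 2.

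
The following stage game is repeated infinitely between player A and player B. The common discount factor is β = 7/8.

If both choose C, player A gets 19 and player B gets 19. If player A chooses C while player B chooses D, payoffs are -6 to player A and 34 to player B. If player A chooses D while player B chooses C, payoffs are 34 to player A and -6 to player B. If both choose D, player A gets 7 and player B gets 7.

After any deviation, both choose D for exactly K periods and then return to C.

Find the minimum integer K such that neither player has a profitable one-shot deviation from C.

2

Need Σ_{k=1}^{K} β^k ≥ (34−19)/(19−7) = 1.2500 at β = 7/8.
At K = 1 the sum is 0.8750 < 1.2500; at K = 2 it is 1.6406 ≥ 1.2500.
So the minimum punishment length is K = 2.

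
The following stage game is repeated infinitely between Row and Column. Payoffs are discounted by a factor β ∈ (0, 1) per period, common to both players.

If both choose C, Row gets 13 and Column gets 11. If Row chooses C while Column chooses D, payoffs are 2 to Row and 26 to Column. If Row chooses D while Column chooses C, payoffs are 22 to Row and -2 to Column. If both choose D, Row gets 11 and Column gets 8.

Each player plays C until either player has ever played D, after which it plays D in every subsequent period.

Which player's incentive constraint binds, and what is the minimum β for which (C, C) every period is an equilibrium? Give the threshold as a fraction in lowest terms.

Row: cooperation gives 13 each period; deviation gives 22 once then 11 forever.
  13/(1−β) ≥ 22 + 11β/(1−β) ⇒ β ≥ 9/11.
Column: cooperation gives 11 each period; deviation gives 26 once then 8 forever.
  β ≥ 15/18 = 5/6.
Both must hold, so the binding constraint is Column's: β ≥ 5/6.

Column; β ≥ 5/6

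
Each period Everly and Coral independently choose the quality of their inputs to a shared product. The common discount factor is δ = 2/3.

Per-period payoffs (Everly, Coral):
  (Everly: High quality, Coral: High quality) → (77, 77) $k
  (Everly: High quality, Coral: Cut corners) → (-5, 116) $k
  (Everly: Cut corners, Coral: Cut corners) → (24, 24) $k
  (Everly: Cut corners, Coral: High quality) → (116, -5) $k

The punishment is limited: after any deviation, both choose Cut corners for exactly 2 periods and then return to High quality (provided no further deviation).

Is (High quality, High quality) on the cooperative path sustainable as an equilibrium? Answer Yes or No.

Yes

Comparing payoff streams over the 3 periods until play realigns: cooperate → 77(1+δ+…+δ^2); deviate → 116 + 24(δ+…+δ^2).
Cooperation is sustained iff (77−24)(δ+…+δ^2) ≥ 116−77.
δ+…+δ^2 = 2/3·(1−(2/3)^2)/(1−2/3) = 1.1111, and (116−77)/(77−24) = 0.7358.
1.1111 ≥ 0.7358, so cooperation is sustainable.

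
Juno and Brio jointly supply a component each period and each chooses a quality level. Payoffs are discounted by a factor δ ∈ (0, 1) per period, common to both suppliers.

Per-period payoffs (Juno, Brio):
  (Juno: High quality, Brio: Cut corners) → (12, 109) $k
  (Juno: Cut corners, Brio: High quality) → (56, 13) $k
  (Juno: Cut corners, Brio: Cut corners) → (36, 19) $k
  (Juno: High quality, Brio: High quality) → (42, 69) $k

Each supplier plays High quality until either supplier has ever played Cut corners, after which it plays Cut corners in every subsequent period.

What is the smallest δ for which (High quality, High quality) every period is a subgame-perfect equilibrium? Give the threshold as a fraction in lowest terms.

7/10

Juno's threshold: (56−42)/(56−36) = 7/10.
Brio's threshold: (109−69)/(109−19) = 4/9.
7/10 > 4/9, so Juno binds and δ* = 7/10.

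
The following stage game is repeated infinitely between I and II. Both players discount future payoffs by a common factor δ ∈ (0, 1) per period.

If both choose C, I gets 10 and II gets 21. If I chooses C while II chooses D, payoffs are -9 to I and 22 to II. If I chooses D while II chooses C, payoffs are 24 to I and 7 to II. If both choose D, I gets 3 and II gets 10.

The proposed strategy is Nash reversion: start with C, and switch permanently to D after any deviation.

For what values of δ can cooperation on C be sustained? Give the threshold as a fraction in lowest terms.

2/3

For I: deviation gain 24−10 = 14, per-period punishment loss 10−3 = 7. IC gives δ ≥ 14/21 = 2/3.
For II: gain 1, loss 11 per period, so δ ≥ 1/12.
The tighter constraint is I's, so cooperation needs δ ≥ 2/3.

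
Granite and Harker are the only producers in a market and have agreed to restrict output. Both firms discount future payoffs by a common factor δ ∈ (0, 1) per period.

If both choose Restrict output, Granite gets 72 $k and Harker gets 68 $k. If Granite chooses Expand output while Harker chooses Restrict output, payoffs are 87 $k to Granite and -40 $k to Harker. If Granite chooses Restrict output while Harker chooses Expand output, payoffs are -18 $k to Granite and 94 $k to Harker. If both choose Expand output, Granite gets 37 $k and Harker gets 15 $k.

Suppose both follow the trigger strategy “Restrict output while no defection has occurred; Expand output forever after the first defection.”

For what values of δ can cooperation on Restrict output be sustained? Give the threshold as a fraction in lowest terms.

26/79

Granite: cooperation gives 72 each period; deviation gives 87 once then 37 forever.
  72/(1−δ) ≥ 87 + 37δ/(1−δ) ⇒ δ ≥ 15/50 = 3/10.
Harker: cooperation gives 68 each period; deviation gives 94 once then 15 forever.
  δ ≥ 26/79.
Both must hold, so the binding constraint is Harker's: δ ≥ 26/79.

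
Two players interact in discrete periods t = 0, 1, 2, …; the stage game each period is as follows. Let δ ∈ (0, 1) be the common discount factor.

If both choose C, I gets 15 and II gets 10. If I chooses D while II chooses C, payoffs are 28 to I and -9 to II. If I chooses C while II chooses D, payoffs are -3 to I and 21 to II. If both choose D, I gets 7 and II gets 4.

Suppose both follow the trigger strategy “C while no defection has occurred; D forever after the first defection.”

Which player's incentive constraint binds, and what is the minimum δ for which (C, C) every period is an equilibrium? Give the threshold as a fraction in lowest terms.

II; δ ≥ 11/17

I's threshold: (28−15)/(28−7) = 13/21.
II's threshold: (21−10)/(21−4) = 11/17.
13/21 < 11/17, so II binds and δ* = 11/17.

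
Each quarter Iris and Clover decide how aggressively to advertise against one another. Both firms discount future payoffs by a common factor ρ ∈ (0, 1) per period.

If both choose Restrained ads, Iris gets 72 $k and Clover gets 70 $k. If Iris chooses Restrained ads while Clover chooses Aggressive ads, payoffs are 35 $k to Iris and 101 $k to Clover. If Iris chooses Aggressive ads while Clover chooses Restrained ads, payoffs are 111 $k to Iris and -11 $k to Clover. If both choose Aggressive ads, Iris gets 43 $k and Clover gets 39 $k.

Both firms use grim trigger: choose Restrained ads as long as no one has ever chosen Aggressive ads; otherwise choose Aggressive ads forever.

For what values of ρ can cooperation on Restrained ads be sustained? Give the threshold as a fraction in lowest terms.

39/68

For Iris: deviation gain 111−72 = 39, per-period punishment loss 72−43 = 29. IC gives ρ ≥ 39/68.
For Clover: gain 31, loss 31 per period, so ρ ≥ 31/62 = 1/2.
The tighter constraint is Iris's, so cooperation needs ρ ≥ 39/68.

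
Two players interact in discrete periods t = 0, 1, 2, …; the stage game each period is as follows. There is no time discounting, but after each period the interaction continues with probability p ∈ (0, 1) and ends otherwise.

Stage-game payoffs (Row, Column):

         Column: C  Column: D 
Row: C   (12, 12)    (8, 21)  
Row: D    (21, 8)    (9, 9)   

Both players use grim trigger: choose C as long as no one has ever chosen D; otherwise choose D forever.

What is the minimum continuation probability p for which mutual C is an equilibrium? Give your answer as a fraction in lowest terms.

Expected cooperation value is 12 + p·12 + p²·12 + … = 12/(1−p); deviation gives 21 + p·9/(1−p).
12 ≥ 21(1−p) + 9p ⇒ 12p ≥ 9 ⇒ p ≥ 9/12 = 3/4.

3/4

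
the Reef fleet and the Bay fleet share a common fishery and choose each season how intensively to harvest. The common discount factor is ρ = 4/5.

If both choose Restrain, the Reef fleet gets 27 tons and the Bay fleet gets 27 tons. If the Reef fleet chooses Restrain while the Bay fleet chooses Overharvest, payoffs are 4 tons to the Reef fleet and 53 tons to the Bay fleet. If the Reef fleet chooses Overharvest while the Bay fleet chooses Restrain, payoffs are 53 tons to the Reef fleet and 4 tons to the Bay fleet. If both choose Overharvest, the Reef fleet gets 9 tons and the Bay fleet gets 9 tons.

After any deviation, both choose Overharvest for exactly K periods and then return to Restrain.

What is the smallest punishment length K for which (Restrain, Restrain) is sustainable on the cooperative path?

No profitable deviation requires (27−9)(ρ+…+ρ^K) ≥ 53−27, i.e. ρ+…+ρ^K ≥ 13/9 ≈ 1.4444.
With ρ = 4/5, the partial sums are K=1: 0.8000, K=2: 1.4400, K=3: 1.9520.
K = 3 is the first length at which the sum reaches 1.4444.

3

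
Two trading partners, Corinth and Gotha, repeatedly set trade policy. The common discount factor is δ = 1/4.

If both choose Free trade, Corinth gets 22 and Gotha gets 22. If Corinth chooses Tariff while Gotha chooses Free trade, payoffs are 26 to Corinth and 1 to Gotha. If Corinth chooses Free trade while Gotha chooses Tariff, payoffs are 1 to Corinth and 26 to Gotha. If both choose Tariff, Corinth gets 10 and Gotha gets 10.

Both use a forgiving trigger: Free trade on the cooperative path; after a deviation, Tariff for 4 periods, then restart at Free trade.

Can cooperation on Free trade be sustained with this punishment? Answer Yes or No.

No

A one-shot deviation gives 26 now, then 10 for 4 periods, then back to 22.
Gain from deviating: (26−22) today; loss: (22−10) in each of the next 4 periods.
No-deviation condition: (22−10)(δ+…+δ^4) ≥ 26−22, i.e. δ+…+δ^4 ≥ 1/3.
At δ = 1/4: δ+…+δ^4 = 0.3320 < 0.3333.
So cooperation is not sustainable.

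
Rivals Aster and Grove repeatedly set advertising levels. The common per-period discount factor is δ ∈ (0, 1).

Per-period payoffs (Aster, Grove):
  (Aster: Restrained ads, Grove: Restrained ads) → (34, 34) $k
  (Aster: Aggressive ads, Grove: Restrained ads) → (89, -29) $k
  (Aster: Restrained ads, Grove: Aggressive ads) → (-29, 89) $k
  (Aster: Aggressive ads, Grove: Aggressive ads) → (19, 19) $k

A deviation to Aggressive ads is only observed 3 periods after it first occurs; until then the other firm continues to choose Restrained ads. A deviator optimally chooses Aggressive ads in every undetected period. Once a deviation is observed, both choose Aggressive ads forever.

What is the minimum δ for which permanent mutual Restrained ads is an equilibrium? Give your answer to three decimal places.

A deviator earns 89 for 3 periods, then 19 forever; cooperating earns 34 forever. Multiplying the IC by (1−δ):
34 ≥ 89(1−δ^3) + 19δ^3, so 70·δ^3 ≥ 55 and δ^3 ≥ 11/14.
δ ≥ (11/14)^(1/3) ≈ 0.923.

0.923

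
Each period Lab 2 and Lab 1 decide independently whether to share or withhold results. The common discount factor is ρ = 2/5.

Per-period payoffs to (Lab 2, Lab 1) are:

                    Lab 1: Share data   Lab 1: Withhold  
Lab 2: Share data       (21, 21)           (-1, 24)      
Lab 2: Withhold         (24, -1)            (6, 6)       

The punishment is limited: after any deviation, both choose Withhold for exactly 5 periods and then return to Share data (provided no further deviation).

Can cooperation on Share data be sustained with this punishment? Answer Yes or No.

Yes

IC: ρ+…+ρ^5 ≥ (24−21)/(21−6) = 1/5.
At ρ = 2/5: partial sum = 0.6598 ≥ 0.2000. Cooperation sustainable.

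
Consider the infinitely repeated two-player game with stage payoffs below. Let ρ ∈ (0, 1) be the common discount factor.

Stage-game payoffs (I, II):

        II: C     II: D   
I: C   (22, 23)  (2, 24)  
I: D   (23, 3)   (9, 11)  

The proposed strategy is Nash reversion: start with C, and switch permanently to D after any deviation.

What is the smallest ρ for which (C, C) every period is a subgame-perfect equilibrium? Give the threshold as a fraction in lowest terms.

1/13

I's threshold: (23−22)/(23−9) = 1/14.
II's threshold: (24−23)/(24−11) = 1/13.
1/14 < 1/13, so II binds and ρ* = 1/13.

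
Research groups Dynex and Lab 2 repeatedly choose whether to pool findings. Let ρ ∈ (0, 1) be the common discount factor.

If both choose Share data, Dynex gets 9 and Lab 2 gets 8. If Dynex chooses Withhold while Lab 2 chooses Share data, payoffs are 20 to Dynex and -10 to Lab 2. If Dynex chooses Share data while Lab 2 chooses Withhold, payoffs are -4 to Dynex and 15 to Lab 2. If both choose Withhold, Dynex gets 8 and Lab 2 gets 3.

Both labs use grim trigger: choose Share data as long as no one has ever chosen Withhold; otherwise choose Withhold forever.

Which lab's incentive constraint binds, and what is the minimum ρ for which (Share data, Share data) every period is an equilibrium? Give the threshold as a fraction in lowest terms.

Dynex; ρ ≥ 11/12

Dynex: cooperation gives 9 each period; deviation gives 20 once then 8 forever.
  9/(1−ρ) ≥ 20 + 8ρ/(1−ρ) ⇒ ρ ≥ 11/12.
Lab 2: cooperation gives 8 each period; deviation gives 15 once then 3 forever.
  ρ ≥ 7/12.
Both must hold, so the binding constraint is Dynex's: ρ ≥ 11/12.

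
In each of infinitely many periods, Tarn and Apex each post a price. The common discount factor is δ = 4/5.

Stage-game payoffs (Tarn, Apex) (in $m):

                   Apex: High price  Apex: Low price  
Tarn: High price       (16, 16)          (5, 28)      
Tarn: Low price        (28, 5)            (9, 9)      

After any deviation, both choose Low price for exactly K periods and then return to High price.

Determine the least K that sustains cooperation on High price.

3

No profitable deviation requires (16−9)(δ+…+δ^K) ≥ 28−16, i.e. δ+…+δ^K ≥ 12/7 ≈ 1.7143.
With δ = 4/5, the partial sums are K=1: 0.8000, K=2: 1.4400, K=3: 1.9520.
K = 3 is the first length at which the sum reaches 1.7143.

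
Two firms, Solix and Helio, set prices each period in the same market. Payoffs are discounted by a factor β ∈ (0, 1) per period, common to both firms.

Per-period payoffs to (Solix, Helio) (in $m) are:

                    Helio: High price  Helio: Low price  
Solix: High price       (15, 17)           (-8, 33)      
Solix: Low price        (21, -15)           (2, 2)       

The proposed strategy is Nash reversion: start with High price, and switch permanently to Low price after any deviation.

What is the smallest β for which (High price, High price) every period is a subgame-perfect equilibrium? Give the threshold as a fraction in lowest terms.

Solix's threshold: (21−15)/(21−2) = 6/19.
Helio's threshold: (33−17)/(33−2) = 16/31.
6/19 < 16/31, so Helio binds and β* = 16/31.

16/31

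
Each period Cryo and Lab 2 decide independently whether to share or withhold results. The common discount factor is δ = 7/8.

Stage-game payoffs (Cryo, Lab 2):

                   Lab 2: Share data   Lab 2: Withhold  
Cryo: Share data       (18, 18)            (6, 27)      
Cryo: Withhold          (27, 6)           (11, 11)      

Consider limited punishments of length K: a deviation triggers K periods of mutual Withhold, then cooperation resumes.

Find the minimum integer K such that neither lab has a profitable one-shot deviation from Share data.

2

No profitable deviation requires (18−11)(δ+…+δ^K) ≥ 27−18, i.e. δ+…+δ^K ≥ 9/7 ≈ 1.2857.
With δ = 7/8, the partial sums are K=1: 0.8750, K=2: 1.6406.
K = 2 is the first length at which the sum reaches 1.2857.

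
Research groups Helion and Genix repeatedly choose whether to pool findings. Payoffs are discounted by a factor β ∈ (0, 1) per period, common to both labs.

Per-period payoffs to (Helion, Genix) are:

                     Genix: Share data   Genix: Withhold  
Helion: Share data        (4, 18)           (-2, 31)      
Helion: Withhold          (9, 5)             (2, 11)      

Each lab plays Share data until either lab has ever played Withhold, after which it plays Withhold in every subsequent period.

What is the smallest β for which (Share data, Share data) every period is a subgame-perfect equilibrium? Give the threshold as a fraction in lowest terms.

Helion: cooperation gives 4 each period; deviation gives 9 once then 2 forever.
  4/(1−β) ≥ 9 + 2β/(1−β) ⇒ β ≥ 5/7.
Genix: cooperation gives 18 each period; deviation gives 31 once then 11 forever.
  β ≥ 13/20.
Both must hold, so the binding constraint is Helion's: β ≥ 5/7.

5/7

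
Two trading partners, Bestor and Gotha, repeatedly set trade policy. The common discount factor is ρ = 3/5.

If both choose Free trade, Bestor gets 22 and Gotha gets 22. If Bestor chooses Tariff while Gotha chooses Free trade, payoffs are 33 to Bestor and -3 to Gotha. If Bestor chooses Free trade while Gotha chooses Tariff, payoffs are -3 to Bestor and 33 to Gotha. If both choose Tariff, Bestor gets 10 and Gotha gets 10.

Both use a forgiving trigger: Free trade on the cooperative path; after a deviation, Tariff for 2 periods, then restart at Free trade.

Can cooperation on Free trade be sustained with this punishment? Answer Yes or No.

IC: ρ+…+ρ^2 ≥ (33−22)/(22−10) = 11/12.
At ρ = 3/5: partial sum = 0.9600 ≥ 0.9167. Cooperation sustainable.

Yes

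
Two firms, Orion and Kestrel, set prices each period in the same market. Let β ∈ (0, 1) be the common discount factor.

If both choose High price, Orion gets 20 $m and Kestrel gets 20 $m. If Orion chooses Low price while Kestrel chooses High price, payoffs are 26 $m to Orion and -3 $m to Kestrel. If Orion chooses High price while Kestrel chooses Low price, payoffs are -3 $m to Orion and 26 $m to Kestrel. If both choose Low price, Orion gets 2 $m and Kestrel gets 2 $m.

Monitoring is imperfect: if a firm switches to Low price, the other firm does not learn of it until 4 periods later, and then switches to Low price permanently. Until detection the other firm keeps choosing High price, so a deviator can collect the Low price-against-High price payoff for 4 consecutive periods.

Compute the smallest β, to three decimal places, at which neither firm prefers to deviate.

Deviating for the 4 undetected periods gains 26−20 = 6 per period over cooperation, then loses 20−2 = 18 per period forever once punishment starts.
Gain: 6(1 + β + … + β^3); loss: 18·β^4/(1−β).
No profitable deviation ⇔ 6(1−β^4) ≤ 18·β^4, i.e. β^4 ≥ 6/(6+18) = 1/4.
Hence β ≥ (1/4)^(1/4) ≈ 0.707.

0.707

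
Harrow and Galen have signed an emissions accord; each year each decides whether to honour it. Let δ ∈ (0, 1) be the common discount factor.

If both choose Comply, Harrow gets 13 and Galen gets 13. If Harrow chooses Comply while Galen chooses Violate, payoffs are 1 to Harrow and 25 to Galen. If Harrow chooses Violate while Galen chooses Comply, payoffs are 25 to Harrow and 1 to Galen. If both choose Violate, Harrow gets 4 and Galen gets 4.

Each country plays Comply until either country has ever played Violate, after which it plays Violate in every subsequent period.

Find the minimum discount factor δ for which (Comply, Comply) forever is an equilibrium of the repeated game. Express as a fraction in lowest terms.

One-period gain from deviating is 25 − 13 = 12. The loss is 13 − 4 = 9 in every subsequent period, with present value 9·δ/(1−δ).
Deviation is unprofitable when 9·δ/(1−δ) ≥ 12, i.e. δ/(1−δ) ≥ 4/3.
Equivalently δ ≥ 12/(12+9) = 4/7.

4/7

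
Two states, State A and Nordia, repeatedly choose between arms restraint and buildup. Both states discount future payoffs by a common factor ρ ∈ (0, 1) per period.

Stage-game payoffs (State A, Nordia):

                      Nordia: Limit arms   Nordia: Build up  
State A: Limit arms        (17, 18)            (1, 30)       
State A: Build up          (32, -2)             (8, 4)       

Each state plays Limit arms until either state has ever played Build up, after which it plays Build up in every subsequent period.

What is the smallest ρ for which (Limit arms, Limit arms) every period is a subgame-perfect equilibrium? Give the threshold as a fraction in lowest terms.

State A's threshold: (32−17)/(32−8) = 5/8.
Nordia's threshold: (30−18)/(30−4) = 6/13.
5/8 > 6/13, so State A binds and ρ* = 5/8.

5/8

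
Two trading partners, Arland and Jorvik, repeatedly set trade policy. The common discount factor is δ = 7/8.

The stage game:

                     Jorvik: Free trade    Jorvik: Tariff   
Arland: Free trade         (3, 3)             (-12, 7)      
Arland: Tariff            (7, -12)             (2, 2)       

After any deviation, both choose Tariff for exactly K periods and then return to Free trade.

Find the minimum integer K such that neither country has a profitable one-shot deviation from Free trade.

7

Need Σ_{k=1}^{K} δ^k ≥ (7−3)/(3−2) = 4.0000 at δ = 7/8.
At K = 6 the sum is 3.8584 < 4.0000; at K = 7 it is 4.2511 ≥ 4.0000.
So the minimum punishment length is K = 7.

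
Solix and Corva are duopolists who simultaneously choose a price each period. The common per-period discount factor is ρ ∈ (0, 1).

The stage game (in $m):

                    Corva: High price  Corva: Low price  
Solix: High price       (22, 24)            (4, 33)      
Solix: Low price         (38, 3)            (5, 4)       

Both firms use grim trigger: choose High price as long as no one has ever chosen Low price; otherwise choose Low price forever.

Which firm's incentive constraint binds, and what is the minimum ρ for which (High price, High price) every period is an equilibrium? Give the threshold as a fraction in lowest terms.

For Solix: deviation gain 38−22 = 16, per-period punishment loss 22−5 = 17. IC gives ρ ≥ 16/33.
For Corva: gain 9, loss 20 per period, so ρ ≥ 9/29.
The tighter constraint is Solix's, so cooperation needs ρ ≥ 16/33.

Solix; ρ ≥ 16/33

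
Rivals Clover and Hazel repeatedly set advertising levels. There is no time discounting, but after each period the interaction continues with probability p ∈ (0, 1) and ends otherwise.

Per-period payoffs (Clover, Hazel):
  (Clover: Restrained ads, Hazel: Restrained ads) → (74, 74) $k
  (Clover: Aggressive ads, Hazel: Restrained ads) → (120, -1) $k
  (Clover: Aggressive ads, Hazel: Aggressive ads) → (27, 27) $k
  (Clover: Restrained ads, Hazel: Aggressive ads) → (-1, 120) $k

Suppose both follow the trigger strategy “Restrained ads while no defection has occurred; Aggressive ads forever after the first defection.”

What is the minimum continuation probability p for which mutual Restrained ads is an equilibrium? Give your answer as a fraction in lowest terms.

46/93

Expected cooperation value is 74 + p·74 + p²·74 + … = 74/(1−p); deviation gives 120 + p·27/(1−p).
74 ≥ 120(1−p) + 27p ⇒ 93p ≥ 46 ⇒ p ≥ 46/93.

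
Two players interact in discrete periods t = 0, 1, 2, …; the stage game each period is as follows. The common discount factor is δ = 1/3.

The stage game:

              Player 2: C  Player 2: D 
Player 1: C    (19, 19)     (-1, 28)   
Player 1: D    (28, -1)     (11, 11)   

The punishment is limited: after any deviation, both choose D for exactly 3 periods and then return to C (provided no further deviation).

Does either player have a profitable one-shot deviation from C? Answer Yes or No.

IC: δ+…+δ^3 ≥ (28−19)/(19−11) = 9/8.
At δ = 1/3: partial sum = 0.4815 < 1.1250. Cooperation not sustainable.

Yes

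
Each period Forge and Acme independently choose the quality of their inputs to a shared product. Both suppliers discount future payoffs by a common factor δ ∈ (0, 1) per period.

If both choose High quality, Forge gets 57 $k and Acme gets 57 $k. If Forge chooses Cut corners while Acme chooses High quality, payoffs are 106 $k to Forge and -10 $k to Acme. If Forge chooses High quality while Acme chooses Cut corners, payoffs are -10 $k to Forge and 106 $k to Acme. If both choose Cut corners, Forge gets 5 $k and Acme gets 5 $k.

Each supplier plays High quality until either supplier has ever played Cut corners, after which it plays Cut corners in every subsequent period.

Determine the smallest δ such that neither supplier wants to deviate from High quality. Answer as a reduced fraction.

Cooperation forever yields 57 each period: 57/(1−δ).
Deviating yields 106 once, then 5 forever: 106 + 5δ/(1−δ).
No profitable deviation requires 57/(1−δ) ≥ 106 + 5δ/(1−δ).
Multiplying by (1−δ): 57 ≥ 106(1−δ) + 5δ = 106 − 101δ.
So 101δ ≥ 49, i.e. δ ≥ 49/101.

49/101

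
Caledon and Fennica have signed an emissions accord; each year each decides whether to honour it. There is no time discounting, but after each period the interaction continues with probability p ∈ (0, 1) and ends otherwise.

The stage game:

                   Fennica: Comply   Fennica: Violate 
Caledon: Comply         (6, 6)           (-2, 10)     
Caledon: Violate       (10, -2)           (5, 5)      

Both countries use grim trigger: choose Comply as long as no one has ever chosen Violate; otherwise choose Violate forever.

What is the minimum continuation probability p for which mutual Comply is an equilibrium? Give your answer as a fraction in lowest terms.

Expected cooperation value is 6 + p·6 + p²·6 + … = 6/(1−p); deviation gives 10 + p·5/(1−p).
6 ≥ 10(1−p) + 5p ⇒ 5p ≥ 4 ⇒ p ≥ 4/5.

4/5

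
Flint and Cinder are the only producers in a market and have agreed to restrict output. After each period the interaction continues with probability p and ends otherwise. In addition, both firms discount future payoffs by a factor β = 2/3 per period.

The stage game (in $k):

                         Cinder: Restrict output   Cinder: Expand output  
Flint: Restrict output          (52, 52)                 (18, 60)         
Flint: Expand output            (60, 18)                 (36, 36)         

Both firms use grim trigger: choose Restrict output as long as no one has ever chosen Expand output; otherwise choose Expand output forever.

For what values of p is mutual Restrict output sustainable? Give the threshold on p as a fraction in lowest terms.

Expected continuation weight on next period's payoff is β·p = 2/3·p, which plays the role of the discount factor.
Cooperation requires 2/3·p ≥ (60−52)/(60−36) = 1/3, hence p ≥ 1/2.

1/2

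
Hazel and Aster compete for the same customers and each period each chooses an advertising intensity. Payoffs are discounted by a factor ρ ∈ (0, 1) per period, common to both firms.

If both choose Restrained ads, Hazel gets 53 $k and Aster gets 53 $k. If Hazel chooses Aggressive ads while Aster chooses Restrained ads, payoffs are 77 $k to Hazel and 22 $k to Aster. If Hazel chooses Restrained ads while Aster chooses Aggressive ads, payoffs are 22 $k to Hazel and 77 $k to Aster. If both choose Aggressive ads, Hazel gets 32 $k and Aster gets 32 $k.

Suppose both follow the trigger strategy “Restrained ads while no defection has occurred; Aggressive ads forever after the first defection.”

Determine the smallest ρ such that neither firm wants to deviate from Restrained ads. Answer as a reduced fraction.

8/15

53/(1−ρ) ≥ 77 + 32ρ/(1−ρ)
53 ≥ 77 − 45ρ
ρ ≥ 24/45 = 8/15.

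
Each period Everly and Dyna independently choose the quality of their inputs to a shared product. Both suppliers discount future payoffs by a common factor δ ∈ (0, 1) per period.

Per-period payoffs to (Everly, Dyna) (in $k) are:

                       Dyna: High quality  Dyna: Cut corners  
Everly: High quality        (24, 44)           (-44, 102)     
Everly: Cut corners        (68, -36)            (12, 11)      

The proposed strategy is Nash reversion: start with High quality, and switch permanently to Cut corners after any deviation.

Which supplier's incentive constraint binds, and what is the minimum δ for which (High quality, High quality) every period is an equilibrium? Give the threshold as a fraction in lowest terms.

Everly: cooperation gives 24 each period; deviation gives 68 once then 12 forever.
  24/(1−δ) ≥ 68 + 12δ/(1−δ) ⇒ δ ≥ 44/56 = 11/14.
Dyna: cooperation gives 44 each period; deviation gives 102 once then 11 forever.
  δ ≥ 58/91.
Both must hold, so the binding constraint is Everly's: δ ≥ 11/14.

Everly; δ ≥ 11/14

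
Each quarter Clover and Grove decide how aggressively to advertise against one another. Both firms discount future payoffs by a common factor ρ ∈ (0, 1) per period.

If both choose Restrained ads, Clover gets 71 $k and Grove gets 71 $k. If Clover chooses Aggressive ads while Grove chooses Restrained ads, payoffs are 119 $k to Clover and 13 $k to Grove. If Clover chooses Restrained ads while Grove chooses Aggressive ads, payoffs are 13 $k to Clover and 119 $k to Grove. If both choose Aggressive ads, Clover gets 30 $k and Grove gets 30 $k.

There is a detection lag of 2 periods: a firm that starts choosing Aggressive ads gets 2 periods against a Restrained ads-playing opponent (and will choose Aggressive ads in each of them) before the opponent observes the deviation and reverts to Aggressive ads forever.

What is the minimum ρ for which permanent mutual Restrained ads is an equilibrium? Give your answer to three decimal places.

0.734

Deviating for the 2 undetected periods gains 119−71 = 48 per period over cooperation, then loses 71−30 = 41 per period forever once punishment starts.
Gain: 48(1 + ρ + … + ρ^1); loss: 41·ρ^2/(1−ρ).
No profitable deviation ⇔ 48(1−ρ^2) ≤ 41·ρ^2, i.e. ρ^2 ≥ 48/(48+41) = 48/89.
Hence ρ ≥ (48/89)^(1/2) ≈ 0.734.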